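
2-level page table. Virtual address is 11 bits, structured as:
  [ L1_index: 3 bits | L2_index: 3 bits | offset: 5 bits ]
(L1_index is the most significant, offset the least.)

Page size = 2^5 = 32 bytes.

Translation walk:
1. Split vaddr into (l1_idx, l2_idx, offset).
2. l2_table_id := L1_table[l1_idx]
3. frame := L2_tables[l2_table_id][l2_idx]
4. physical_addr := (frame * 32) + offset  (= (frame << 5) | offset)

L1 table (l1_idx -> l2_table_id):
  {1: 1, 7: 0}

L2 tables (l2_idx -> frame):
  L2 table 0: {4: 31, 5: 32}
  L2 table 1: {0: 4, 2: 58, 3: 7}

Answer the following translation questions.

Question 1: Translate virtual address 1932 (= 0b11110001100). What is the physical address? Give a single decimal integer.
Answer: 1004

Derivation:
vaddr = 1932 = 0b11110001100
Split: l1_idx=7, l2_idx=4, offset=12
L1[7] = 0
L2[0][4] = 31
paddr = 31 * 32 + 12 = 1004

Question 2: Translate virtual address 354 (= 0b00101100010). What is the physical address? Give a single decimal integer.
Answer: 226

Derivation:
vaddr = 354 = 0b00101100010
Split: l1_idx=1, l2_idx=3, offset=2
L1[1] = 1
L2[1][3] = 7
paddr = 7 * 32 + 2 = 226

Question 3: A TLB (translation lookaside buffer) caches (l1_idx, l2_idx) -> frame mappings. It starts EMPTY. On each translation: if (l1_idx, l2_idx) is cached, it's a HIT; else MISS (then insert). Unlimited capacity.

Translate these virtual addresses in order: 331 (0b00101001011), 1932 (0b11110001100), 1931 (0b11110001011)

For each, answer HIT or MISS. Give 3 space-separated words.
Answer: MISS MISS HIT

Derivation:
vaddr=331: (1,2) not in TLB -> MISS, insert
vaddr=1932: (7,4) not in TLB -> MISS, insert
vaddr=1931: (7,4) in TLB -> HIT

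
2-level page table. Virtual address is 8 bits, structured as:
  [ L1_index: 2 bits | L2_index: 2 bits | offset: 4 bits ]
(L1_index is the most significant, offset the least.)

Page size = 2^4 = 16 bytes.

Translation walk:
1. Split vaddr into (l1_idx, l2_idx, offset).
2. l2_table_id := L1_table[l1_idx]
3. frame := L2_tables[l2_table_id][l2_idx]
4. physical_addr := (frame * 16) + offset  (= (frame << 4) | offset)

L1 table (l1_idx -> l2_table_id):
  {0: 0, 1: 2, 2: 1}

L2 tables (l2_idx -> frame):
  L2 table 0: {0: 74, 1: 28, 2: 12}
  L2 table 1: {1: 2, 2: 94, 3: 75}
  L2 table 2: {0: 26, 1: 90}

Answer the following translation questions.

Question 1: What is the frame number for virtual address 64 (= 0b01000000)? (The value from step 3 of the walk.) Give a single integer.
vaddr = 64: l1_idx=1, l2_idx=0
L1[1] = 2; L2[2][0] = 26

Answer: 26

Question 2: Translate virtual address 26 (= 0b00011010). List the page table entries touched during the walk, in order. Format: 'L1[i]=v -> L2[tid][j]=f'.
vaddr = 26 = 0b00011010
Split: l1_idx=0, l2_idx=1, offset=10

Answer: L1[0]=0 -> L2[0][1]=28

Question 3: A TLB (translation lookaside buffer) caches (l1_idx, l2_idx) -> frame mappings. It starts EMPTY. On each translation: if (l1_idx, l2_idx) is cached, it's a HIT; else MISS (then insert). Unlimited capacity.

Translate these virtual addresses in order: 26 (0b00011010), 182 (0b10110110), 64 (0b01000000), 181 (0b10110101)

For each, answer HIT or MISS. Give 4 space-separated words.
Answer: MISS MISS MISS HIT

Derivation:
vaddr=26: (0,1) not in TLB -> MISS, insert
vaddr=182: (2,3) not in TLB -> MISS, insert
vaddr=64: (1,0) not in TLB -> MISS, insert
vaddr=181: (2,3) in TLB -> HIT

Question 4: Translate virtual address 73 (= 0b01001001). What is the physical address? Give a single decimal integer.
Answer: 425

Derivation:
vaddr = 73 = 0b01001001
Split: l1_idx=1, l2_idx=0, offset=9
L1[1] = 2
L2[2][0] = 26
paddr = 26 * 16 + 9 = 425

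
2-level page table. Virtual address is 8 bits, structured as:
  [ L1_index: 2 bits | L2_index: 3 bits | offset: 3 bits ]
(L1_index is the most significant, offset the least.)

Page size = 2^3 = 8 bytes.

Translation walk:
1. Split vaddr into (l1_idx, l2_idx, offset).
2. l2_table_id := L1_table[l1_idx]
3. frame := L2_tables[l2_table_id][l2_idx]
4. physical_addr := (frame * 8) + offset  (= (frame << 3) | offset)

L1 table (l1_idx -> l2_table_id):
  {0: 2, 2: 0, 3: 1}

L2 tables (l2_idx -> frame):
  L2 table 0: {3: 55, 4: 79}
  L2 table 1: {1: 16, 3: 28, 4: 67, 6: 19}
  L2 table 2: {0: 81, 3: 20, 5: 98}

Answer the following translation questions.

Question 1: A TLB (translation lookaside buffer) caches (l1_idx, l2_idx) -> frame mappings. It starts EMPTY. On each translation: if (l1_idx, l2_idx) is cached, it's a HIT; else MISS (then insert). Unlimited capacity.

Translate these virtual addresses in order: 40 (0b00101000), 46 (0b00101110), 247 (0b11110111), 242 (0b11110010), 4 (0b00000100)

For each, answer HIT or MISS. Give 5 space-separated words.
vaddr=40: (0,5) not in TLB -> MISS, insert
vaddr=46: (0,5) in TLB -> HIT
vaddr=247: (3,6) not in TLB -> MISS, insert
vaddr=242: (3,6) in TLB -> HIT
vaddr=4: (0,0) not in TLB -> MISS, insert

Answer: MISS HIT MISS HIT MISS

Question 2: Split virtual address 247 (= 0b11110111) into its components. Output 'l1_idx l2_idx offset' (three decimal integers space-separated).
Answer: 3 6 7

Derivation:
vaddr = 247 = 0b11110111
  top 2 bits -> l1_idx = 3
  next 3 bits -> l2_idx = 6
  bottom 3 bits -> offset = 7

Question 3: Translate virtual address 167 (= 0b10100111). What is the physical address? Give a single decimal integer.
Answer: 639

Derivation:
vaddr = 167 = 0b10100111
Split: l1_idx=2, l2_idx=4, offset=7
L1[2] = 0
L2[0][4] = 79
paddr = 79 * 8 + 7 = 639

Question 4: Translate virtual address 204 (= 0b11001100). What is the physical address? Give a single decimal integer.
vaddr = 204 = 0b11001100
Split: l1_idx=3, l2_idx=1, offset=4
L1[3] = 1
L2[1][1] = 16
paddr = 16 * 8 + 4 = 132

Answer: 132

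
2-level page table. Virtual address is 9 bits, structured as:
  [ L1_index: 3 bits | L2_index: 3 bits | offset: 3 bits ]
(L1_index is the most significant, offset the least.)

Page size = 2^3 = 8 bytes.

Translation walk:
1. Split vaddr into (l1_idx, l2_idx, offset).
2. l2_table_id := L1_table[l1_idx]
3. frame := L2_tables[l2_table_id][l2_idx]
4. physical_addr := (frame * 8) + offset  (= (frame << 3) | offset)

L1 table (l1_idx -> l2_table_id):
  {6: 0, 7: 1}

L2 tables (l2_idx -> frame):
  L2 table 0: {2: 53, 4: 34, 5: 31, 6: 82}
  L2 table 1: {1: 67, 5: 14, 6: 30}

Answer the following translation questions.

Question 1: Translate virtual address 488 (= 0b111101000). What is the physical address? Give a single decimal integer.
vaddr = 488 = 0b111101000
Split: l1_idx=7, l2_idx=5, offset=0
L1[7] = 1
L2[1][5] = 14
paddr = 14 * 8 + 0 = 112

Answer: 112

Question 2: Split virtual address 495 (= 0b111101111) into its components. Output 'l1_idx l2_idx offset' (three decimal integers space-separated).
Answer: 7 5 7

Derivation:
vaddr = 495 = 0b111101111
  top 3 bits -> l1_idx = 7
  next 3 bits -> l2_idx = 5
  bottom 3 bits -> offset = 7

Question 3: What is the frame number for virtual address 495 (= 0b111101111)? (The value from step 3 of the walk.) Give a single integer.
vaddr = 495: l1_idx=7, l2_idx=5
L1[7] = 1; L2[1][5] = 14

Answer: 14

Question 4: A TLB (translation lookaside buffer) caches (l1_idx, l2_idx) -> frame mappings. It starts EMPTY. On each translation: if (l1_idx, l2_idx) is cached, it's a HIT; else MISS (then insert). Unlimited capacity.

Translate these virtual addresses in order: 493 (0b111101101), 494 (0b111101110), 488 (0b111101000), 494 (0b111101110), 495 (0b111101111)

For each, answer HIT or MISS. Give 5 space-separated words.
vaddr=493: (7,5) not in TLB -> MISS, insert
vaddr=494: (7,5) in TLB -> HIT
vaddr=488: (7,5) in TLB -> HIT
vaddr=494: (7,5) in TLB -> HIT
vaddr=495: (7,5) in TLB -> HIT

Answer: MISS HIT HIT HIT HIT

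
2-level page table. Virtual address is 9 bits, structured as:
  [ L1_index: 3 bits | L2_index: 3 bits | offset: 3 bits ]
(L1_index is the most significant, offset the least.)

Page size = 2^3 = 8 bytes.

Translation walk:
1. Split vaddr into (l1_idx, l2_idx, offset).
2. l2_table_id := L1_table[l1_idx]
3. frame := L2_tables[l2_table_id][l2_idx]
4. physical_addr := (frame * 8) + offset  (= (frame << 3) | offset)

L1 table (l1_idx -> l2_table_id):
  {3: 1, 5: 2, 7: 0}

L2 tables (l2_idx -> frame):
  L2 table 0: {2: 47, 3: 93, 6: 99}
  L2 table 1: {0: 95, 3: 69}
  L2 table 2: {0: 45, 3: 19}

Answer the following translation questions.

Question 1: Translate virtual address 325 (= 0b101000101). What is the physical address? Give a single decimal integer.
vaddr = 325 = 0b101000101
Split: l1_idx=5, l2_idx=0, offset=5
L1[5] = 2
L2[2][0] = 45
paddr = 45 * 8 + 5 = 365

Answer: 365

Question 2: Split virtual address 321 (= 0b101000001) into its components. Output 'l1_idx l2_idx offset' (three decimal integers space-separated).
Answer: 5 0 1

Derivation:
vaddr = 321 = 0b101000001
  top 3 bits -> l1_idx = 5
  next 3 bits -> l2_idx = 0
  bottom 3 bits -> offset = 1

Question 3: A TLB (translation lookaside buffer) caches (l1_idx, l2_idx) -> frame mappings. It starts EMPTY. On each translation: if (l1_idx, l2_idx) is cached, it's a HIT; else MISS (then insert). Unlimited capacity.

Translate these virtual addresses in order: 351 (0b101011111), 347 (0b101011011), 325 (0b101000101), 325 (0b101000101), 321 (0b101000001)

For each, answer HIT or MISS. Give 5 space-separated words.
vaddr=351: (5,3) not in TLB -> MISS, insert
vaddr=347: (5,3) in TLB -> HIT
vaddr=325: (5,0) not in TLB -> MISS, insert
vaddr=325: (5,0) in TLB -> HIT
vaddr=321: (5,0) in TLB -> HIT

Answer: MISS HIT MISS HIT HIT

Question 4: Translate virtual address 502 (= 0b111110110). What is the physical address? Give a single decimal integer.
Answer: 798

Derivation:
vaddr = 502 = 0b111110110
Split: l1_idx=7, l2_idx=6, offset=6
L1[7] = 0
L2[0][6] = 99
paddr = 99 * 8 + 6 = 798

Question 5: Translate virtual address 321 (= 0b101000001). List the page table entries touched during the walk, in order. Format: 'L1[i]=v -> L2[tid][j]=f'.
Answer: L1[5]=2 -> L2[2][0]=45

Derivation:
vaddr = 321 = 0b101000001
Split: l1_idx=5, l2_idx=0, offset=1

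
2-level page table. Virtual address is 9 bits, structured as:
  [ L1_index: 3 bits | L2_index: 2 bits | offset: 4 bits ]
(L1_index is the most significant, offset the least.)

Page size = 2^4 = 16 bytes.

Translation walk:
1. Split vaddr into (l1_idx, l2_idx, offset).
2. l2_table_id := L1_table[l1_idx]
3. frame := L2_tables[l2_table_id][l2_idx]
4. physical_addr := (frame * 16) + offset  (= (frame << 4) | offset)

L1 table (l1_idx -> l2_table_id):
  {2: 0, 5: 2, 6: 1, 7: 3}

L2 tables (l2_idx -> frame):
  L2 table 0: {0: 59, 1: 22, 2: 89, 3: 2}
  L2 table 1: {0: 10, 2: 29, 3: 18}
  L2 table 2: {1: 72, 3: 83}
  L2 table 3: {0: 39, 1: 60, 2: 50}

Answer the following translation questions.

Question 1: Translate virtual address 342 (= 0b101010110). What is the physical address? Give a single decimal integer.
vaddr = 342 = 0b101010110
Split: l1_idx=5, l2_idx=1, offset=6
L1[5] = 2
L2[2][1] = 72
paddr = 72 * 16 + 6 = 1158

Answer: 1158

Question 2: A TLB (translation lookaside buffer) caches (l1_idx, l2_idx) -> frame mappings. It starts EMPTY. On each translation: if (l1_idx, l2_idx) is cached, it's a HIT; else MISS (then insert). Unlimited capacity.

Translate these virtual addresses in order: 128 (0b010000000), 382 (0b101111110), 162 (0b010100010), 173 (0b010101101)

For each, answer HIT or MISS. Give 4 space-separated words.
Answer: MISS MISS MISS HIT

Derivation:
vaddr=128: (2,0) not in TLB -> MISS, insert
vaddr=382: (5,3) not in TLB -> MISS, insert
vaddr=162: (2,2) not in TLB -> MISS, insert
vaddr=173: (2,2) in TLB -> HIT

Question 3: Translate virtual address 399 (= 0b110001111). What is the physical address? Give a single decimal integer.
Answer: 175

Derivation:
vaddr = 399 = 0b110001111
Split: l1_idx=6, l2_idx=0, offset=15
L1[6] = 1
L2[1][0] = 10
paddr = 10 * 16 + 15 = 175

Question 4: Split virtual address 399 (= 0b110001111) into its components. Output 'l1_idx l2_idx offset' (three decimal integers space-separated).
Answer: 6 0 15

Derivation:
vaddr = 399 = 0b110001111
  top 3 bits -> l1_idx = 6
  next 2 bits -> l2_idx = 0
  bottom 4 bits -> offset = 15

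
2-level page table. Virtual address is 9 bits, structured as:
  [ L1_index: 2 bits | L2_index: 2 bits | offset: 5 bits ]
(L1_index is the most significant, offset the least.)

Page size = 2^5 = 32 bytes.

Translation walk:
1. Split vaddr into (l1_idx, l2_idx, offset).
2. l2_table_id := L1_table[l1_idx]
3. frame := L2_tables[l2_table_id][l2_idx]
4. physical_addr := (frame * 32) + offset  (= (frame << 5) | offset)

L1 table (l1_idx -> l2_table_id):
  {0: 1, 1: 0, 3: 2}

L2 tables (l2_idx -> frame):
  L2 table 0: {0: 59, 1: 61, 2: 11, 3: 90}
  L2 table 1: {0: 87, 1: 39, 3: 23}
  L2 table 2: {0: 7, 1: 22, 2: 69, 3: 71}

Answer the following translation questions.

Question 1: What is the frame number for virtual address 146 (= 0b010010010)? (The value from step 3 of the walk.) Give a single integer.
Answer: 59

Derivation:
vaddr = 146: l1_idx=1, l2_idx=0
L1[1] = 0; L2[0][0] = 59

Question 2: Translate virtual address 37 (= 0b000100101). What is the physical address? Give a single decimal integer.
vaddr = 37 = 0b000100101
Split: l1_idx=0, l2_idx=1, offset=5
L1[0] = 1
L2[1][1] = 39
paddr = 39 * 32 + 5 = 1253

Answer: 1253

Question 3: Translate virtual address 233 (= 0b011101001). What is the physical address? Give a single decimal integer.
Answer: 2889

Derivation:
vaddr = 233 = 0b011101001
Split: l1_idx=1, l2_idx=3, offset=9
L1[1] = 0
L2[0][3] = 90
paddr = 90 * 32 + 9 = 2889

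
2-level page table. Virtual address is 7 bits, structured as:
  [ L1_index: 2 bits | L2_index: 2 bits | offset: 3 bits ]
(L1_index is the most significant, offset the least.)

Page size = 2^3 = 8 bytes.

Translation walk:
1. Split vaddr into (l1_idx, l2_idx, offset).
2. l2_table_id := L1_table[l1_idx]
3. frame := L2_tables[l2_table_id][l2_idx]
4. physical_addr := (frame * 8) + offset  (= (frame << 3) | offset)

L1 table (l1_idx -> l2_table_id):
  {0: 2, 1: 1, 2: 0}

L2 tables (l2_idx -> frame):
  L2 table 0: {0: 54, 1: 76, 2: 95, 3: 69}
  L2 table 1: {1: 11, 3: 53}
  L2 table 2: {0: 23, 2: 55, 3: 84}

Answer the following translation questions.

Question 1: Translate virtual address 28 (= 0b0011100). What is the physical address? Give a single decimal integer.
Answer: 676

Derivation:
vaddr = 28 = 0b0011100
Split: l1_idx=0, l2_idx=3, offset=4
L1[0] = 2
L2[2][3] = 84
paddr = 84 * 8 + 4 = 676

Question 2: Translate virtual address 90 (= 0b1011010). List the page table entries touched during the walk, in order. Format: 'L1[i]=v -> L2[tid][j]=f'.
Answer: L1[2]=0 -> L2[0][3]=69

Derivation:
vaddr = 90 = 0b1011010
Split: l1_idx=2, l2_idx=3, offset=2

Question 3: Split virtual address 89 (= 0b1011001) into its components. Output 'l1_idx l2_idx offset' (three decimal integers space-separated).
vaddr = 89 = 0b1011001
  top 2 bits -> l1_idx = 2
  next 2 bits -> l2_idx = 3
  bottom 3 bits -> offset = 1

Answer: 2 3 1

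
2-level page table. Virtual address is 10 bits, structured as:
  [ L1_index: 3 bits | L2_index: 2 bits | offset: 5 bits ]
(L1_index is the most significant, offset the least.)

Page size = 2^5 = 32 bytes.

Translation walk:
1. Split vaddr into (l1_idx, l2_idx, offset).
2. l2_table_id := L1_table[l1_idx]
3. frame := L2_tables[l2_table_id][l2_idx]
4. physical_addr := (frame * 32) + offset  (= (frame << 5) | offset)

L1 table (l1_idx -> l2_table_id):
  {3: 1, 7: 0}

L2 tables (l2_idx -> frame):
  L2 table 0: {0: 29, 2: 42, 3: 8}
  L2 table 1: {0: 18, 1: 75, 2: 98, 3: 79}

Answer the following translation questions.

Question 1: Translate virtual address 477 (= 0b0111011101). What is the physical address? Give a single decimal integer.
Answer: 3165

Derivation:
vaddr = 477 = 0b0111011101
Split: l1_idx=3, l2_idx=2, offset=29
L1[3] = 1
L2[1][2] = 98
paddr = 98 * 32 + 29 = 3165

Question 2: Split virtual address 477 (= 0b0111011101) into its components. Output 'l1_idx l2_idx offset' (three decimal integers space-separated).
vaddr = 477 = 0b0111011101
  top 3 bits -> l1_idx = 3
  next 2 bits -> l2_idx = 2
  bottom 5 bits -> offset = 29

Answer: 3 2 29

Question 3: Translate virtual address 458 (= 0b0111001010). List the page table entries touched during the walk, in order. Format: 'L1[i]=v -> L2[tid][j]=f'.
Answer: L1[3]=1 -> L2[1][2]=98

Derivation:
vaddr = 458 = 0b0111001010
Split: l1_idx=3, l2_idx=2, offset=10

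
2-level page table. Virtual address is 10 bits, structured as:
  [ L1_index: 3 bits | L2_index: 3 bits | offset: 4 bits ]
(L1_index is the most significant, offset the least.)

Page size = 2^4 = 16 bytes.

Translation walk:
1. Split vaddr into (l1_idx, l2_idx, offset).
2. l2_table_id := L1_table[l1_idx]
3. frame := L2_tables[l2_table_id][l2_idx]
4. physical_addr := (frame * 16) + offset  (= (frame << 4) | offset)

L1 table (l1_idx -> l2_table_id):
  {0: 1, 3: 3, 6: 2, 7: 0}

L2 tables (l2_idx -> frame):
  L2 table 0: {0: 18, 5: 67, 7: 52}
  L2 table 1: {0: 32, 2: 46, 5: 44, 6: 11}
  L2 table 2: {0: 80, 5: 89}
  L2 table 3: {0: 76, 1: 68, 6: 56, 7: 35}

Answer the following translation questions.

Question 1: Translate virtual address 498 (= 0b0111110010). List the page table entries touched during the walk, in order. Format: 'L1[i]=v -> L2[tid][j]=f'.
Answer: L1[3]=3 -> L2[3][7]=35

Derivation:
vaddr = 498 = 0b0111110010
Split: l1_idx=3, l2_idx=7, offset=2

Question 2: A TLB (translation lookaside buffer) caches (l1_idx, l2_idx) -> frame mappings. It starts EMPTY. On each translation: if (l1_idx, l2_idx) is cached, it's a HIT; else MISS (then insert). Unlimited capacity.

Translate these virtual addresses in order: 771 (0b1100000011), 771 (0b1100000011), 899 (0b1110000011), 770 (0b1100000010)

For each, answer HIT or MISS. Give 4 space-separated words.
vaddr=771: (6,0) not in TLB -> MISS, insert
vaddr=771: (6,0) in TLB -> HIT
vaddr=899: (7,0) not in TLB -> MISS, insert
vaddr=770: (6,0) in TLB -> HIT

Answer: MISS HIT MISS HIT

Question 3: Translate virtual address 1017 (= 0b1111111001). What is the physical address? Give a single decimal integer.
vaddr = 1017 = 0b1111111001
Split: l1_idx=7, l2_idx=7, offset=9
L1[7] = 0
L2[0][7] = 52
paddr = 52 * 16 + 9 = 841

Answer: 841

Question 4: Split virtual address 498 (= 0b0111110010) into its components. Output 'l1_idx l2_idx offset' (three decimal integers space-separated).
Answer: 3 7 2

Derivation:
vaddr = 498 = 0b0111110010
  top 3 bits -> l1_idx = 3
  next 3 bits -> l2_idx = 7
  bottom 4 bits -> offset = 2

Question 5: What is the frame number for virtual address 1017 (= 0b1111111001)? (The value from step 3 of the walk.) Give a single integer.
Answer: 52

Derivation:
vaddr = 1017: l1_idx=7, l2_idx=7
L1[7] = 0; L2[0][7] = 52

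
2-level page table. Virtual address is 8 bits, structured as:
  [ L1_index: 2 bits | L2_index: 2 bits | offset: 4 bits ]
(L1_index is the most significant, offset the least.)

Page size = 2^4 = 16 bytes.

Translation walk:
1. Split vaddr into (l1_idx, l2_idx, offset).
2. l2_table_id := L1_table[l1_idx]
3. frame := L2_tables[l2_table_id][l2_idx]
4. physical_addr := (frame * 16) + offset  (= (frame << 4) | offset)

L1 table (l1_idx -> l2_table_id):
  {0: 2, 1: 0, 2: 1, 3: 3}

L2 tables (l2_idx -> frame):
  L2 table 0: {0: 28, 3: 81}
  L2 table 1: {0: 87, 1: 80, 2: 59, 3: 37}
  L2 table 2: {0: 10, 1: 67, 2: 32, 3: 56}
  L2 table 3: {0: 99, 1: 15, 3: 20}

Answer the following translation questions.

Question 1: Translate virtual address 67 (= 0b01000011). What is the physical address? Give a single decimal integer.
Answer: 451

Derivation:
vaddr = 67 = 0b01000011
Split: l1_idx=1, l2_idx=0, offset=3
L1[1] = 0
L2[0][0] = 28
paddr = 28 * 16 + 3 = 451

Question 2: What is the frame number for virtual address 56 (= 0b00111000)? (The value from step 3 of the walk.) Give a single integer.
Answer: 56

Derivation:
vaddr = 56: l1_idx=0, l2_idx=3
L1[0] = 2; L2[2][3] = 56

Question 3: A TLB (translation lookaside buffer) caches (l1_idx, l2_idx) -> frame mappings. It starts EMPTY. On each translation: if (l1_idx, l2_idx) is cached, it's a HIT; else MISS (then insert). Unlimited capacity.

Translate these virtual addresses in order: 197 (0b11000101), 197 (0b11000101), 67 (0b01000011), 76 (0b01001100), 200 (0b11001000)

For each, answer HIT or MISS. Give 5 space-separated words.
vaddr=197: (3,0) not in TLB -> MISS, insert
vaddr=197: (3,0) in TLB -> HIT
vaddr=67: (1,0) not in TLB -> MISS, insert
vaddr=76: (1,0) in TLB -> HIT
vaddr=200: (3,0) in TLB -> HIT

Answer: MISS HIT MISS HIT HIT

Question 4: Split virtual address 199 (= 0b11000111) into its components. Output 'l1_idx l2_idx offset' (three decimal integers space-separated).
vaddr = 199 = 0b11000111
  top 2 bits -> l1_idx = 3
  next 2 bits -> l2_idx = 0
  bottom 4 bits -> offset = 7

Answer: 3 0 7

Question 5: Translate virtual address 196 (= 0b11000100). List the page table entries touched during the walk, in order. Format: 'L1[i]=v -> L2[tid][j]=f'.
vaddr = 196 = 0b11000100
Split: l1_idx=3, l2_idx=0, offset=4

Answer: L1[3]=3 -> L2[3][0]=99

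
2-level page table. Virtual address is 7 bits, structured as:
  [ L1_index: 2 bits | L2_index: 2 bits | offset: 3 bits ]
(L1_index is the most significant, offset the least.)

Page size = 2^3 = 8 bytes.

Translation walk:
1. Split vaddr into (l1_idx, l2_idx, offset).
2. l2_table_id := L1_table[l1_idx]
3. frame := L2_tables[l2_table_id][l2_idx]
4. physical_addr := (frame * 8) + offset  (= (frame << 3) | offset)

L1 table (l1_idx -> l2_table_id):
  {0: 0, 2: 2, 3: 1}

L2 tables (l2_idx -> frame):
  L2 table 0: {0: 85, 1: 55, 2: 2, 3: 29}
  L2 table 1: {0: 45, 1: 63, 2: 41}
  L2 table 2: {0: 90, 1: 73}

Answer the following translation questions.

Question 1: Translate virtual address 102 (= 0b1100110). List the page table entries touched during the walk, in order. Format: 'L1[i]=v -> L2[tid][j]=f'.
vaddr = 102 = 0b1100110
Split: l1_idx=3, l2_idx=0, offset=6

Answer: L1[3]=1 -> L2[1][0]=45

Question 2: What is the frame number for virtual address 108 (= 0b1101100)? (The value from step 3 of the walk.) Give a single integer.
vaddr = 108: l1_idx=3, l2_idx=1
L1[3] = 1; L2[1][1] = 63

Answer: 63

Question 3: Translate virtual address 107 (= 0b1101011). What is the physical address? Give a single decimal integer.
vaddr = 107 = 0b1101011
Split: l1_idx=3, l2_idx=1, offset=3
L1[3] = 1
L2[1][1] = 63
paddr = 63 * 8 + 3 = 507

Answer: 507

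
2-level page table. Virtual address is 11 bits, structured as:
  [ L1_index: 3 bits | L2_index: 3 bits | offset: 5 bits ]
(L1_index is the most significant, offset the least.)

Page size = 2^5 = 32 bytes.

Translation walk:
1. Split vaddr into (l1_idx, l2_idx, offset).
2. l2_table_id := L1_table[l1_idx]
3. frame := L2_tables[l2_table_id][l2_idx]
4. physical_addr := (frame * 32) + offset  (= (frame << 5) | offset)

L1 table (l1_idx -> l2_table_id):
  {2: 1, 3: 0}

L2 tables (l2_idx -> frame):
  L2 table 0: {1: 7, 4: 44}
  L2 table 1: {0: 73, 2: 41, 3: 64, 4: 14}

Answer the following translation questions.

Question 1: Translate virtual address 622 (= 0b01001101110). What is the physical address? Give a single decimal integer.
Answer: 2062

Derivation:
vaddr = 622 = 0b01001101110
Split: l1_idx=2, l2_idx=3, offset=14
L1[2] = 1
L2[1][3] = 64
paddr = 64 * 32 + 14 = 2062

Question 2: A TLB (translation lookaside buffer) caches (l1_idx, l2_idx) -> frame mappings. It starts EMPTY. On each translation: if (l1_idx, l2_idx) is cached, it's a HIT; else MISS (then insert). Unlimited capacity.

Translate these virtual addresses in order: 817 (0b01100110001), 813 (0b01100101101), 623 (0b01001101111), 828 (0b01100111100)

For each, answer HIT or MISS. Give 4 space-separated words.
Answer: MISS HIT MISS HIT

Derivation:
vaddr=817: (3,1) not in TLB -> MISS, insert
vaddr=813: (3,1) in TLB -> HIT
vaddr=623: (2,3) not in TLB -> MISS, insert
vaddr=828: (3,1) in TLB -> HIT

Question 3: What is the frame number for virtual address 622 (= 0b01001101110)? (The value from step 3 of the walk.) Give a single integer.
vaddr = 622: l1_idx=2, l2_idx=3
L1[2] = 1; L2[1][3] = 64

Answer: 64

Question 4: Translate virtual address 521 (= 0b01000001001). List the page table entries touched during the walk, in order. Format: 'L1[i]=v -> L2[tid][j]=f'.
Answer: L1[2]=1 -> L2[1][0]=73

Derivation:
vaddr = 521 = 0b01000001001
Split: l1_idx=2, l2_idx=0, offset=9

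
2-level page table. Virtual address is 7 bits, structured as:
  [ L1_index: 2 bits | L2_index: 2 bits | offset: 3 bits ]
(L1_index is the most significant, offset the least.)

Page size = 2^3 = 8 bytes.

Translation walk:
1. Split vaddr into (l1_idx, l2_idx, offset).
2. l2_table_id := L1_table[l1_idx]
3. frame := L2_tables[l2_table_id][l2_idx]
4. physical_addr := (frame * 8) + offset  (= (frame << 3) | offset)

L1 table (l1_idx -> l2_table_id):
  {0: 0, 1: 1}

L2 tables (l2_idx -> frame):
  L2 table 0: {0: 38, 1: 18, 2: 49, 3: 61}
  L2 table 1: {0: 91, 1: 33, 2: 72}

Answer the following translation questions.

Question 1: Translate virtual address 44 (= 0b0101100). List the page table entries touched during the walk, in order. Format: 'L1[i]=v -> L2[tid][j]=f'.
Answer: L1[1]=1 -> L2[1][1]=33

Derivation:
vaddr = 44 = 0b0101100
Split: l1_idx=1, l2_idx=1, offset=4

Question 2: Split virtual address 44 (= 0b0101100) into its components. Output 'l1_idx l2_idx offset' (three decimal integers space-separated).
vaddr = 44 = 0b0101100
  top 2 bits -> l1_idx = 1
  next 2 bits -> l2_idx = 1
  bottom 3 bits -> offset = 4

Answer: 1 1 4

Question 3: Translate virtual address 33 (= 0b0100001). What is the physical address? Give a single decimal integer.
vaddr = 33 = 0b0100001
Split: l1_idx=1, l2_idx=0, offset=1
L1[1] = 1
L2[1][0] = 91
paddr = 91 * 8 + 1 = 729

Answer: 729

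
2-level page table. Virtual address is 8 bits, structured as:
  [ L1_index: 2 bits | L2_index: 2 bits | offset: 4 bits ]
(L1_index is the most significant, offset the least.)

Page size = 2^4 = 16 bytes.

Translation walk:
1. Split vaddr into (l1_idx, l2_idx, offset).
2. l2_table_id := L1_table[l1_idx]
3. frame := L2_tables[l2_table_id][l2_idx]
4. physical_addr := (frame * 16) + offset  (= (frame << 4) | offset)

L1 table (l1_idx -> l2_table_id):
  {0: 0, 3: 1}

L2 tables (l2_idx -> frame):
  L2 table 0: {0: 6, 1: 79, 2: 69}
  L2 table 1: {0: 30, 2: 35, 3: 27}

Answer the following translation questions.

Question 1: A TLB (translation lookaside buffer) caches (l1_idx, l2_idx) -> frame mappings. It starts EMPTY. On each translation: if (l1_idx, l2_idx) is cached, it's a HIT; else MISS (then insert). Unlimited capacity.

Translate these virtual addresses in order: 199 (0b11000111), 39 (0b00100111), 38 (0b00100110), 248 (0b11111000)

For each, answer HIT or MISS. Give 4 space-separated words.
vaddr=199: (3,0) not in TLB -> MISS, insert
vaddr=39: (0,2) not in TLB -> MISS, insert
vaddr=38: (0,2) in TLB -> HIT
vaddr=248: (3,3) not in TLB -> MISS, insert

Answer: MISS MISS HIT MISS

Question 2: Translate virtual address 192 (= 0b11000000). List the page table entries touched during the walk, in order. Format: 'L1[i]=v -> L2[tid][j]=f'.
vaddr = 192 = 0b11000000
Split: l1_idx=3, l2_idx=0, offset=0

Answer: L1[3]=1 -> L2[1][0]=30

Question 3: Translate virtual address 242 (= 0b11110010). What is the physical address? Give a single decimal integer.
Answer: 434

Derivation:
vaddr = 242 = 0b11110010
Split: l1_idx=3, l2_idx=3, offset=2
L1[3] = 1
L2[1][3] = 27
paddr = 27 * 16 + 2 = 434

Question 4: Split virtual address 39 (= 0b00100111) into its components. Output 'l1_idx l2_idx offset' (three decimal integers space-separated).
vaddr = 39 = 0b00100111
  top 2 bits -> l1_idx = 0
  next 2 bits -> l2_idx = 2
  bottom 4 bits -> offset = 7

Answer: 0 2 7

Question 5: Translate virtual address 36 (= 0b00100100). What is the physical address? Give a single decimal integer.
Answer: 1108

Derivation:
vaddr = 36 = 0b00100100
Split: l1_idx=0, l2_idx=2, offset=4
L1[0] = 0
L2[0][2] = 69
paddr = 69 * 16 + 4 = 1108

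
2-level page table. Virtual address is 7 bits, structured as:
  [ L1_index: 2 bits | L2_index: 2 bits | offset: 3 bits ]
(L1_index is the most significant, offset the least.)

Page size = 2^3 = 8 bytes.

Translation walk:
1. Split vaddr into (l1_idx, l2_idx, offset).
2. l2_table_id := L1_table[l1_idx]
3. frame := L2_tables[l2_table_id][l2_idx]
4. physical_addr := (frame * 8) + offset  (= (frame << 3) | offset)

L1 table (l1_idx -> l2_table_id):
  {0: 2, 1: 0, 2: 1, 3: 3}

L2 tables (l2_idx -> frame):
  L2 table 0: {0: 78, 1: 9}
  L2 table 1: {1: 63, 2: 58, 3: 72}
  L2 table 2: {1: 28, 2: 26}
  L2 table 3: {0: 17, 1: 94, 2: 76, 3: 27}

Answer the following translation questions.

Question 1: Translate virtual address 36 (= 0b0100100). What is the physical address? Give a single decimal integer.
Answer: 628

Derivation:
vaddr = 36 = 0b0100100
Split: l1_idx=1, l2_idx=0, offset=4
L1[1] = 0
L2[0][0] = 78
paddr = 78 * 8 + 4 = 628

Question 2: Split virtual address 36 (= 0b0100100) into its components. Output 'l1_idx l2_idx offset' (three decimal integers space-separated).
vaddr = 36 = 0b0100100
  top 2 bits -> l1_idx = 1
  next 2 bits -> l2_idx = 0
  bottom 3 bits -> offset = 4

Answer: 1 0 4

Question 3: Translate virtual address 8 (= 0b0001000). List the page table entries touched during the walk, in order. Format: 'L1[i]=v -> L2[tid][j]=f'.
Answer: L1[0]=2 -> L2[2][1]=28

Derivation:
vaddr = 8 = 0b0001000
Split: l1_idx=0, l2_idx=1, offset=0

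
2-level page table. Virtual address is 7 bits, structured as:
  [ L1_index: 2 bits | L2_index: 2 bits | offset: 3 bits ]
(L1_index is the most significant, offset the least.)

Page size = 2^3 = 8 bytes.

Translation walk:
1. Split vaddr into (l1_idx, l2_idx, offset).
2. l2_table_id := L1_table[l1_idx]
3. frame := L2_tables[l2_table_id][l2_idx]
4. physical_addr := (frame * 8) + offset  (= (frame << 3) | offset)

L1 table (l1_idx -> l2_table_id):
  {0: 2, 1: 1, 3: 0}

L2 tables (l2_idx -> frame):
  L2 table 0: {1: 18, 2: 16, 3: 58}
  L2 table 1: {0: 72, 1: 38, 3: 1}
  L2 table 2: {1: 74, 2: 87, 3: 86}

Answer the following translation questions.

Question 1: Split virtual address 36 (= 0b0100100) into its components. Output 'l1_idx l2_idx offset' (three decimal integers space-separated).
vaddr = 36 = 0b0100100
  top 2 bits -> l1_idx = 1
  next 2 bits -> l2_idx = 0
  bottom 3 bits -> offset = 4

Answer: 1 0 4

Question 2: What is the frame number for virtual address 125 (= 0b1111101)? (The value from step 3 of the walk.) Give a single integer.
Answer: 58

Derivation:
vaddr = 125: l1_idx=3, l2_idx=3
L1[3] = 0; L2[0][3] = 58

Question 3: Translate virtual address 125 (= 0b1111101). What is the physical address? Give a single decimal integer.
Answer: 469

Derivation:
vaddr = 125 = 0b1111101
Split: l1_idx=3, l2_idx=3, offset=5
L1[3] = 0
L2[0][3] = 58
paddr = 58 * 8 + 5 = 469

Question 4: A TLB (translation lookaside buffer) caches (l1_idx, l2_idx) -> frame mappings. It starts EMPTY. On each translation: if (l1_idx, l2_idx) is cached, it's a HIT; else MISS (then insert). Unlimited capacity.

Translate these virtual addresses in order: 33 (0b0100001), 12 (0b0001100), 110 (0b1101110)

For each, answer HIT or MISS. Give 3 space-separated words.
Answer: MISS MISS MISS

Derivation:
vaddr=33: (1,0) not in TLB -> MISS, insert
vaddr=12: (0,1) not in TLB -> MISS, insert
vaddr=110: (3,1) not in TLB -> MISS, insert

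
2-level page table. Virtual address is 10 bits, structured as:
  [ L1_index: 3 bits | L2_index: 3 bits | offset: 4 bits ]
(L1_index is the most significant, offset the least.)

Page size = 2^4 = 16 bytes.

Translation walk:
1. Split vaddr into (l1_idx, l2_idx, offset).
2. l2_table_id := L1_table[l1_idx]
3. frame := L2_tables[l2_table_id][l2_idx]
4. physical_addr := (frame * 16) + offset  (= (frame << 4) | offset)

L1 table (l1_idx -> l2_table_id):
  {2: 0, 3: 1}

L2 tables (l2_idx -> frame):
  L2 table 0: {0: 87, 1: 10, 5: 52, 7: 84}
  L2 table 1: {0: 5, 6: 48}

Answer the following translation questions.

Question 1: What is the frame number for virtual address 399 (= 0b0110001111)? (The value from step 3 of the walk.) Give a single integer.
vaddr = 399: l1_idx=3, l2_idx=0
L1[3] = 1; L2[1][0] = 5

Answer: 5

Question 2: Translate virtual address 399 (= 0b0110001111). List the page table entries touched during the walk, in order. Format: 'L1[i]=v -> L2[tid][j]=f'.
vaddr = 399 = 0b0110001111
Split: l1_idx=3, l2_idx=0, offset=15

Answer: L1[3]=1 -> L2[1][0]=5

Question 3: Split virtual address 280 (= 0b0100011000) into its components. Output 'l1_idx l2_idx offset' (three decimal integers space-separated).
Answer: 2 1 8

Derivation:
vaddr = 280 = 0b0100011000
  top 3 bits -> l1_idx = 2
  next 3 bits -> l2_idx = 1
  bottom 4 bits -> offset = 8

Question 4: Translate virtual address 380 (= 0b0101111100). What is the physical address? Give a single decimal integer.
Answer: 1356

Derivation:
vaddr = 380 = 0b0101111100
Split: l1_idx=2, l2_idx=7, offset=12
L1[2] = 0
L2[0][7] = 84
paddr = 84 * 16 + 12 = 1356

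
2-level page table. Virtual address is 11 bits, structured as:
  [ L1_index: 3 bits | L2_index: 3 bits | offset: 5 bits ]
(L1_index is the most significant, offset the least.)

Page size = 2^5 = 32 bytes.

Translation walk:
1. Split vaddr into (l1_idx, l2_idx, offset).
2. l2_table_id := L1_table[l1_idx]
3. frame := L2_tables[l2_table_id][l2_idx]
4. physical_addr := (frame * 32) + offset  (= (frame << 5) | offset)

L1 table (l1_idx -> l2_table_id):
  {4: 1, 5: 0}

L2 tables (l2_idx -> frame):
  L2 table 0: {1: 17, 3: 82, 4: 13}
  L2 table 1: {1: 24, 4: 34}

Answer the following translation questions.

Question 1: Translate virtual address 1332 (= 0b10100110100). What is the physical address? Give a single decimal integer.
vaddr = 1332 = 0b10100110100
Split: l1_idx=5, l2_idx=1, offset=20
L1[5] = 0
L2[0][1] = 17
paddr = 17 * 32 + 20 = 564

Answer: 564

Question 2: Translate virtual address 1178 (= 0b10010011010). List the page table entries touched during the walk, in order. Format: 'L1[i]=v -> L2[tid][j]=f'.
Answer: L1[4]=1 -> L2[1][4]=34

Derivation:
vaddr = 1178 = 0b10010011010
Split: l1_idx=4, l2_idx=4, offset=26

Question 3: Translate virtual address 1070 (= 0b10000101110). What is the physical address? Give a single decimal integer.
vaddr = 1070 = 0b10000101110
Split: l1_idx=4, l2_idx=1, offset=14
L1[4] = 1
L2[1][1] = 24
paddr = 24 * 32 + 14 = 782

Answer: 782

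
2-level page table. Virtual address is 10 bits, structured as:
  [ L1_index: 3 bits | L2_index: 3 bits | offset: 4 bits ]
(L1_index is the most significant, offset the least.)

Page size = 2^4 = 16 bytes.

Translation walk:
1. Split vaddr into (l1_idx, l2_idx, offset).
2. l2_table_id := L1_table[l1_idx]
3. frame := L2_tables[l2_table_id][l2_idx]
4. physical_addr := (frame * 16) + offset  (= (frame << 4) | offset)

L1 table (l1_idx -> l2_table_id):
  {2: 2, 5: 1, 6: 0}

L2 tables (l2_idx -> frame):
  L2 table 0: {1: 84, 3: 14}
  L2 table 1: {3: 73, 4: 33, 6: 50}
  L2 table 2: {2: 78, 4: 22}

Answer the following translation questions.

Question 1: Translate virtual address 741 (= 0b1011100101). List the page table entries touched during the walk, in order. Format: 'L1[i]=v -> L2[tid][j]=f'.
vaddr = 741 = 0b1011100101
Split: l1_idx=5, l2_idx=6, offset=5

Answer: L1[5]=1 -> L2[1][6]=50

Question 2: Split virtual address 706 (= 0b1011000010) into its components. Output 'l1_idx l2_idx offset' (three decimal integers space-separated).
vaddr = 706 = 0b1011000010
  top 3 bits -> l1_idx = 5
  next 3 bits -> l2_idx = 4
  bottom 4 bits -> offset = 2

Answer: 5 4 2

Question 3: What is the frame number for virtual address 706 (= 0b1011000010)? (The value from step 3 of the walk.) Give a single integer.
Answer: 33

Derivation:
vaddr = 706: l1_idx=5, l2_idx=4
L1[5] = 1; L2[1][4] = 33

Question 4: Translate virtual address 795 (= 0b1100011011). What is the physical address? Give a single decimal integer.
Answer: 1355

Derivation:
vaddr = 795 = 0b1100011011
Split: l1_idx=6, l2_idx=1, offset=11
L1[6] = 0
L2[0][1] = 84
paddr = 84 * 16 + 11 = 1355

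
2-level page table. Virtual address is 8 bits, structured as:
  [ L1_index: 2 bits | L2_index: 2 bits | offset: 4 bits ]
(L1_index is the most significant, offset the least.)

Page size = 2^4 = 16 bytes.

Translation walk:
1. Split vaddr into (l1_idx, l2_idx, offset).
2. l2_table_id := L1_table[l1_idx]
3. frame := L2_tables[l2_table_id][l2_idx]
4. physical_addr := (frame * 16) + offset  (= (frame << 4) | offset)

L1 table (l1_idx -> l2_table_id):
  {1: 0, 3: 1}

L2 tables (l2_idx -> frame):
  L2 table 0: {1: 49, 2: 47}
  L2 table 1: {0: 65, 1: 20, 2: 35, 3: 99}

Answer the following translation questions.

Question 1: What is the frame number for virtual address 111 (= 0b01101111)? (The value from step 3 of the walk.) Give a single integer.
Answer: 47

Derivation:
vaddr = 111: l1_idx=1, l2_idx=2
L1[1] = 0; L2[0][2] = 47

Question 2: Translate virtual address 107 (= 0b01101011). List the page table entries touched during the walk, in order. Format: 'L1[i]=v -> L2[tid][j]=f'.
Answer: L1[1]=0 -> L2[0][2]=47

Derivation:
vaddr = 107 = 0b01101011
Split: l1_idx=1, l2_idx=2, offset=11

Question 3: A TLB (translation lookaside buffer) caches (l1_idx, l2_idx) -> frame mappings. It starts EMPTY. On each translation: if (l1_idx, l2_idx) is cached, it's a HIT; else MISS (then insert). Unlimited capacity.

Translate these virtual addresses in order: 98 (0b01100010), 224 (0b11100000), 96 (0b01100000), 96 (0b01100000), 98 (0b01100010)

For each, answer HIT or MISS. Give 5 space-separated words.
vaddr=98: (1,2) not in TLB -> MISS, insert
vaddr=224: (3,2) not in TLB -> MISS, insert
vaddr=96: (1,2) in TLB -> HIT
vaddr=96: (1,2) in TLB -> HIT
vaddr=98: (1,2) in TLB -> HIT

Answer: MISS MISS HIT HIT HIT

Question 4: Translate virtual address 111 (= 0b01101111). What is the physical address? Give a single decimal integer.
vaddr = 111 = 0b01101111
Split: l1_idx=1, l2_idx=2, offset=15
L1[1] = 0
L2[0][2] = 47
paddr = 47 * 16 + 15 = 767

Answer: 767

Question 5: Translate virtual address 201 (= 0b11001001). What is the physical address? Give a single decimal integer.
Answer: 1049

Derivation:
vaddr = 201 = 0b11001001
Split: l1_idx=3, l2_idx=0, offset=9
L1[3] = 1
L2[1][0] = 65
paddr = 65 * 16 + 9 = 1049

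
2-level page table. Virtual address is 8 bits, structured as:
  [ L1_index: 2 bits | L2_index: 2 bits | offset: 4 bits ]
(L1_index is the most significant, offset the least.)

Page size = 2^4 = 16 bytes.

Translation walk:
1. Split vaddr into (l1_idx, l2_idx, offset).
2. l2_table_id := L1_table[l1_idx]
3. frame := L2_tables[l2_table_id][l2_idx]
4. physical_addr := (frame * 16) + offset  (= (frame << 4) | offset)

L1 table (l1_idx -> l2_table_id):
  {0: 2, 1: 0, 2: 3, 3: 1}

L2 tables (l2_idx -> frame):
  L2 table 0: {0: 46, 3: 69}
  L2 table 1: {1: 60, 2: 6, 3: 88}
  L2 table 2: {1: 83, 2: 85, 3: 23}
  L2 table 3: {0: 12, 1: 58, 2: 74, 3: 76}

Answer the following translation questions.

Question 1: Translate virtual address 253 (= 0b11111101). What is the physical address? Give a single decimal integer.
Answer: 1421

Derivation:
vaddr = 253 = 0b11111101
Split: l1_idx=3, l2_idx=3, offset=13
L1[3] = 1
L2[1][3] = 88
paddr = 88 * 16 + 13 = 1421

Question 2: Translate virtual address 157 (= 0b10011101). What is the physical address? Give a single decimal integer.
vaddr = 157 = 0b10011101
Split: l1_idx=2, l2_idx=1, offset=13
L1[2] = 3
L2[3][1] = 58
paddr = 58 * 16 + 13 = 941

Answer: 941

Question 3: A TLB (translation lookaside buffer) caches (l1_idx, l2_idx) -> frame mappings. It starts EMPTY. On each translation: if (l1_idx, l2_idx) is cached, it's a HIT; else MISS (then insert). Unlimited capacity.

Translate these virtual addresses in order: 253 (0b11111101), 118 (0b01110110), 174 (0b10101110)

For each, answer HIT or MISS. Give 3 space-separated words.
vaddr=253: (3,3) not in TLB -> MISS, insert
vaddr=118: (1,3) not in TLB -> MISS, insert
vaddr=174: (2,2) not in TLB -> MISS, insert

Answer: MISS MISS MISS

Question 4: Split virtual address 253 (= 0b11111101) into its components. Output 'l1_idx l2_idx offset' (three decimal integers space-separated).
Answer: 3 3 13

Derivation:
vaddr = 253 = 0b11111101
  top 2 bits -> l1_idx = 3
  next 2 bits -> l2_idx = 3
  bottom 4 bits -> offset = 13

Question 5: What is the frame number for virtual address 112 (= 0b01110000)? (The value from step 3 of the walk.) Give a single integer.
Answer: 69

Derivation:
vaddr = 112: l1_idx=1, l2_idx=3
L1[1] = 0; L2[0][3] = 69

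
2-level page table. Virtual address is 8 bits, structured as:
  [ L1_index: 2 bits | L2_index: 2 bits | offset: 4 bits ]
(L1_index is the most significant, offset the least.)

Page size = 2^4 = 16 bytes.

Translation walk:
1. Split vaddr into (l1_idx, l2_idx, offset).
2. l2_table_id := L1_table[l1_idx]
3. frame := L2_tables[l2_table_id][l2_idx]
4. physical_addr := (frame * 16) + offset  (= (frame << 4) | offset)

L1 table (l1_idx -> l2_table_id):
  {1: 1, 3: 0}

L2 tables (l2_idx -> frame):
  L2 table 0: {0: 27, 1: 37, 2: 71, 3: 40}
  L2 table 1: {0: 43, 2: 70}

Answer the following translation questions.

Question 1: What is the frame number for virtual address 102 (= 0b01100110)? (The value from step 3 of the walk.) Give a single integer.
Answer: 70

Derivation:
vaddr = 102: l1_idx=1, l2_idx=2
L1[1] = 1; L2[1][2] = 70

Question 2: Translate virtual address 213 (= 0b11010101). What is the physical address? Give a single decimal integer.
Answer: 597

Derivation:
vaddr = 213 = 0b11010101
Split: l1_idx=3, l2_idx=1, offset=5
L1[3] = 0
L2[0][1] = 37
paddr = 37 * 16 + 5 = 597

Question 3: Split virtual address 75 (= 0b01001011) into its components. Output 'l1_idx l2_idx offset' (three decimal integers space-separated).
Answer: 1 0 11

Derivation:
vaddr = 75 = 0b01001011
  top 2 bits -> l1_idx = 1
  next 2 bits -> l2_idx = 0
  bottom 4 bits -> offset = 11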